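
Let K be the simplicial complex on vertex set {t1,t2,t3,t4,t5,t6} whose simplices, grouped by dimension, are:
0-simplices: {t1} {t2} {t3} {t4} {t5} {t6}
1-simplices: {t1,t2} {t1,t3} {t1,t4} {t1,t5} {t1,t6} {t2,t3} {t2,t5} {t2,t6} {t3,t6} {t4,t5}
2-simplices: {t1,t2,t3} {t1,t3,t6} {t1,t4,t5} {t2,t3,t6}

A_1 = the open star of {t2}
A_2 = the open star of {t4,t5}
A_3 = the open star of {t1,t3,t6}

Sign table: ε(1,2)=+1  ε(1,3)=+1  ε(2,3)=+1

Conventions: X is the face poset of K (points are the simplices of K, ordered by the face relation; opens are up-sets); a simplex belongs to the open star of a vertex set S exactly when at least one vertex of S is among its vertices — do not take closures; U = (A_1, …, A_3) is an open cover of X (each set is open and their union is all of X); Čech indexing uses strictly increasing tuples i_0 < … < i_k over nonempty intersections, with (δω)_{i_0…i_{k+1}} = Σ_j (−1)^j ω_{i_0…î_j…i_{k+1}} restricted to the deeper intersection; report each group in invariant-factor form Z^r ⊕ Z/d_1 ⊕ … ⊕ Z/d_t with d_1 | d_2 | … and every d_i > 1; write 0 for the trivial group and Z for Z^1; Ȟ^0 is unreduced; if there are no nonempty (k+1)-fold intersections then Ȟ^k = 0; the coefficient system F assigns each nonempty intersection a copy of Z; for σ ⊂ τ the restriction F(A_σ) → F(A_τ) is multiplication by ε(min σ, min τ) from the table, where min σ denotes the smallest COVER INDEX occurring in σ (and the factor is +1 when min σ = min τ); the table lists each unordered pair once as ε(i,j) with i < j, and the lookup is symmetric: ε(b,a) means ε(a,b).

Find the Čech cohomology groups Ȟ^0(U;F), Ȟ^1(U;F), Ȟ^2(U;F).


nerve of the cover:
  A1={{t2},{t1,t2},{t2,t3},{t2,t5},{t2,t6},{t1,t2,t3},{t2,t3,t6}} A2={{t4},{t5},{t1,t4},{t1,t5},{t2,t5},{t4,t5},{t1,t4,t5}} A3={{t1},{t3},{t6},{t1,t2},{t1,t3},{t1,t4},{t1,t5},{t1,t6},{t2,t3},{t2,t6},{t3,t6},{t1,t2,t3},{t1,t3,t6},{t1,t4,t5},{t2,t3,t6}}
  A12={{t2,t5}} A13={{t1,t2},{t2,t3},{t2,t6},{t1,t2,t3},{t2,t3,t6}} A23={{t1,t4},{t1,t5},{t1,t4,t5}}
C dims 3,3; δ0: rk 2, SNF 1^2
Ȟ^0 = (3 − 2) − 0 = 1, so Ȟ^0 ≅ Z
Ȟ^1 = (3 − 0) − 2 = 1, so Ȟ^1 ≅ Z
Ȟ^2 = (0 − 0) − 0 = 0, so Ȟ^2 ≅ 0

Ȟ^0 = Z; Ȟ^1 = Z; Ȟ^2 = 0


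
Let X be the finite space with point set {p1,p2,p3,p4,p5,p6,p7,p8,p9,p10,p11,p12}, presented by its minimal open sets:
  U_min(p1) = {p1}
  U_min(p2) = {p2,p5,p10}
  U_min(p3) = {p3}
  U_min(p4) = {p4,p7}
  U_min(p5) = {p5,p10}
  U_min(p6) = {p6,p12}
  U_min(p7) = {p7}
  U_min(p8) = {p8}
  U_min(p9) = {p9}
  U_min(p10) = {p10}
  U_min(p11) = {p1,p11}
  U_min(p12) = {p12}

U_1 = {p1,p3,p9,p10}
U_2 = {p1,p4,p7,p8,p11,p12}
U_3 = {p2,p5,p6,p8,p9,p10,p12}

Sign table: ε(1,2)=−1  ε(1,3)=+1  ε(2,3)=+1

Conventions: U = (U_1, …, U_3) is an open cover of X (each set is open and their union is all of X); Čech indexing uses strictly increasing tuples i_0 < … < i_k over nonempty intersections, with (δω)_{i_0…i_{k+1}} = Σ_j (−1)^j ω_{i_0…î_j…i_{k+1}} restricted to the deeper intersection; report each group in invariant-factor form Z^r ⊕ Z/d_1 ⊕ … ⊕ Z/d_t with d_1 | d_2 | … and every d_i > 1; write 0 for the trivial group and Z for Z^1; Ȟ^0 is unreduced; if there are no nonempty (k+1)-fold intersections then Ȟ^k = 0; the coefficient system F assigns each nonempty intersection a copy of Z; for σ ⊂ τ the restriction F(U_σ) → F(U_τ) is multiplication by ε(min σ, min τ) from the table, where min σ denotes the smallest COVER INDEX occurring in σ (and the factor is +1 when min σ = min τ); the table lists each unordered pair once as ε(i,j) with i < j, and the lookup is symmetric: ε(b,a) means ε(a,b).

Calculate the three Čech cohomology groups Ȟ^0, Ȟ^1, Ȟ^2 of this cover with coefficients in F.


nonempty overlaps:
  U12={p1} U13={p9,p10} U23={p8,p12}
C dims 3,3; δ0: rk 3, SNF 1^2·2
degree 0: 3−3−0 = 0 → Ȟ^0 ≅ 0
degree 1: 3−0−3 = 0 plus torsion [2] → Ȟ^1 ≅ Z/2
degree 2: 0−0−0 = 0 → Ȟ^2 ≅ 0

Ȟ^0(U;F) ≅ 0; Ȟ^1(U;F) ≅ Z/2; Ȟ^2(U;F) ≅ 0


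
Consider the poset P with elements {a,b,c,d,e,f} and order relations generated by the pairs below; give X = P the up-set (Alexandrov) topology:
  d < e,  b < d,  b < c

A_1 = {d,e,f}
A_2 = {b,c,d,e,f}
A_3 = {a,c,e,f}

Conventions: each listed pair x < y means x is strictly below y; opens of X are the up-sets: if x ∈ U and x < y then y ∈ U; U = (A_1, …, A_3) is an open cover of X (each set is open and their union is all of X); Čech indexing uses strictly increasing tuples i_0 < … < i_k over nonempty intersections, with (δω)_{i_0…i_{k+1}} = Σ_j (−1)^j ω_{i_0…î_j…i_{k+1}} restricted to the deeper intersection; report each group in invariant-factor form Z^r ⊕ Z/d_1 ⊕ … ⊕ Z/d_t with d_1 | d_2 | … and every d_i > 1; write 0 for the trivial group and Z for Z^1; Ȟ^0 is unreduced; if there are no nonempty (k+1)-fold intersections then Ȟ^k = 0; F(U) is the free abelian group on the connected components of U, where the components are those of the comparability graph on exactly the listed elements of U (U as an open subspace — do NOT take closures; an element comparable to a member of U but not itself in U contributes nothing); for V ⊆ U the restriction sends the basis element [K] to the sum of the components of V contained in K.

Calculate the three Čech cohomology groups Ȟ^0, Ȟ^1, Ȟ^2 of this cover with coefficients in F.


Ȟ^0(U;F) ≅ Z^3, Ȟ^1(U;F) ≅ 0 and Ȟ^2(U;F) ≅ 0

nerve simplices:
  A12={d,e,f} A13={e,f} A23={c,e,f}
  A123={e,f}
components per intersection:
  A1: {d,e} {f}
  A2: {b,c,d,e} {f}
  A3: {a} {c} {e} {f}
  A12: {d,e} {f}
  A13: {e} {f}
  A23: {c} {e} {f}
  A123: {e} {f}
C dims 8,7,2; δ0: rk 5, SNF 1^5; δ1: rk 2, SNF 1^2
degree 0: 8−5−0 = 3 → Ȟ^0 ≅ Z^3
degree 1: 7−2−5 = 0 → Ȟ^1 ≅ 0
degree 2: 2−0−2 = 0 → Ȟ^2 ≅ 0


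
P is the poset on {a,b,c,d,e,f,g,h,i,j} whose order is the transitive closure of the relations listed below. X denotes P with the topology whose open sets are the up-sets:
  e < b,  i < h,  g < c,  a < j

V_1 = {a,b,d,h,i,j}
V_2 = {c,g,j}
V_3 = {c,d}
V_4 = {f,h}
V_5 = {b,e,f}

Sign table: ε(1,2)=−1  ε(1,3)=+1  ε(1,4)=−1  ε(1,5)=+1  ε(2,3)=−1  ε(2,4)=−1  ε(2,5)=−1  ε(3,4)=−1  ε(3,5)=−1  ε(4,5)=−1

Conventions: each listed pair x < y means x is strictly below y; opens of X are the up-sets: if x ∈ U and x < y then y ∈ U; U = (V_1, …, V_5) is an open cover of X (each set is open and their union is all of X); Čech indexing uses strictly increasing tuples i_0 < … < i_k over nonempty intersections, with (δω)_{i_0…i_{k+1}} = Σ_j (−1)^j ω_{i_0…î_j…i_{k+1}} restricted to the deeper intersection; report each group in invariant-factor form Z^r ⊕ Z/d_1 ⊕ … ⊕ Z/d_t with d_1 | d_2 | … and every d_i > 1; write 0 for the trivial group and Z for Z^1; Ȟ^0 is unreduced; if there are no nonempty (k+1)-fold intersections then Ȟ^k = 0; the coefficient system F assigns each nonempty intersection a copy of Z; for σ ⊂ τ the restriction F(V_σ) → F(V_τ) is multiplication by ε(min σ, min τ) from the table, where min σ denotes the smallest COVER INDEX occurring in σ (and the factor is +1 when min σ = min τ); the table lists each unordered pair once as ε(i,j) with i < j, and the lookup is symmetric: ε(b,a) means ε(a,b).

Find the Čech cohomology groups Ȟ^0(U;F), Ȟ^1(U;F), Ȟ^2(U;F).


nerve of the cover:
  V12={j} V13={d} V14={h} V15={b} V23={c} V45={f}
C dims 5,6; δ0: rk 4, SNF 1^4
Ȟ^0 = (5 − 4) − 0 = 1, so Ȟ^0 ≅ Z
Ȟ^1 = (6 − 0) − 4 = 2, so Ȟ^1 ≅ Z^2
Ȟ^2 = (0 − 0) − 0 = 0, so Ȟ^2 ≅ 0

Ȟ^0 ≅ Z, Ȟ^1 ≅ Z^2, Ȟ^2 ≅ 0


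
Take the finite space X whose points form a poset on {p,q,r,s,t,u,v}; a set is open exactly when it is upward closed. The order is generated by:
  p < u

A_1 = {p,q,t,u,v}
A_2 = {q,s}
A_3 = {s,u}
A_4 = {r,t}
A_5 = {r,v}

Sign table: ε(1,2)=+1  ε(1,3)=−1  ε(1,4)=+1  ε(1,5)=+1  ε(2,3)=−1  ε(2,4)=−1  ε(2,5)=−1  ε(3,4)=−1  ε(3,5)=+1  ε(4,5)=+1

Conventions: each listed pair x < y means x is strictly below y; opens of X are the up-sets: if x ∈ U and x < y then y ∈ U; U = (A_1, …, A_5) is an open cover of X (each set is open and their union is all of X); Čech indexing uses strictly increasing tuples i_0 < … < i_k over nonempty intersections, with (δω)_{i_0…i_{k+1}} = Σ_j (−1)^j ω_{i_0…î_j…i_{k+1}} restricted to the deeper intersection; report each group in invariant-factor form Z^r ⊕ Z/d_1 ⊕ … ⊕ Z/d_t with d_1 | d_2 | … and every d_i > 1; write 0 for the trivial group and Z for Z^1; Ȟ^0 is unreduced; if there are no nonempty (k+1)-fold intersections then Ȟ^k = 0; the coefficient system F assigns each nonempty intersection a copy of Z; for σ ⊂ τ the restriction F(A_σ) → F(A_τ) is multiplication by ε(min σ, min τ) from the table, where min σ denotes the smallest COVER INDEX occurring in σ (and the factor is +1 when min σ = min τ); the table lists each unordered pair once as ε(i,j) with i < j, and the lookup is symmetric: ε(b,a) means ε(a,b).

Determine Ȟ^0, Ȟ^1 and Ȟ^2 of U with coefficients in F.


nerve simplices:
  A12={q} A13={u} A14={t} A15={v} A23={s} A45={r}
C dims 5,6; δ0: rk 4, SNF 1^4
degree 0: 5−4−0 = 1 → Ȟ^0 ≅ Z
degree 1: 6−0−4 = 2 → Ȟ^1 ≅ Z^2
degree 2: 0−0−0 = 0 → Ȟ^2 ≅ 0

Ȟ^0 ≅ Z,  Ȟ^1 ≅ Z^2,  Ȟ^2 ≅ 0


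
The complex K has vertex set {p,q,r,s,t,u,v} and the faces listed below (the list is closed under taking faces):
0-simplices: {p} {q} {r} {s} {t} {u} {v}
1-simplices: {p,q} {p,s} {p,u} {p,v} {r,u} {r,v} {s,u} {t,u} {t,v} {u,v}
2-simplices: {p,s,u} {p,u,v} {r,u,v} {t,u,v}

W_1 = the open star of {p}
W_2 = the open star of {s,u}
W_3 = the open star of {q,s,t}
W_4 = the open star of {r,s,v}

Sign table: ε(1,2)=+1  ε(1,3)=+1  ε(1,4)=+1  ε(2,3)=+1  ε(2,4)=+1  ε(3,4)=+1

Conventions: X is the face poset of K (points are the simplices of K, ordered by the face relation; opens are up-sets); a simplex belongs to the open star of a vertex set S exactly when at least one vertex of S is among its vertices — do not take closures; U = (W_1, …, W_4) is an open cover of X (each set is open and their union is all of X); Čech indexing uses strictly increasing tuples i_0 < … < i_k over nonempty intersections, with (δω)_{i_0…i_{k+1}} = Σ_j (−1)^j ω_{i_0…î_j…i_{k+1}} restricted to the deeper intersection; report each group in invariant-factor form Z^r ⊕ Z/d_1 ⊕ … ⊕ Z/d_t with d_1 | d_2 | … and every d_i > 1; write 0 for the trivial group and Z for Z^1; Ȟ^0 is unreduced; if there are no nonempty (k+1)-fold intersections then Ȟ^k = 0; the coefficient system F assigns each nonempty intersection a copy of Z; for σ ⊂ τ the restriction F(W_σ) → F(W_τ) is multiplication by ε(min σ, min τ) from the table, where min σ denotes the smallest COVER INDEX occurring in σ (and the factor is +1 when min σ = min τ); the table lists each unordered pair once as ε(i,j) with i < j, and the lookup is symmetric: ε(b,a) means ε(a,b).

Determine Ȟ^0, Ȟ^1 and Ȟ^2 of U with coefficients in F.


nerve simplices:
  W1={{p},{p,q},{p,s},{p,u},{p,v},{p,s,u},{p,u,v}} W2={{s},{u},{p,s},{p,u},{r,u},{s,u},{t,u},{u,v},{p,s,u},{p,u,v},{r,u,v},{t,u,v}} W3={{q},{s},{t},{p,q},{p,s},{s,u},{t,u},{t,v},{p,s,u},{t,u,v}} W4={{r},{s},{v},{p,s},{p,v},{r,u},{r,v},{s,u},{t,v},{u,v},{p,s,u},{p,u,v},{r,u,v},{t,u,v}}
  W12={{p,s},{p,u},{p,s,u},{p,u,v}} W13={{p,q},{p,s},{p,s,u}} W14={{p,s},{p,v},{p,s,u},{p,u,v}} W23={{s},{p,s},{s,u},{t,u},{p,s,u},{t,u,v}} W24={{s},{p,s},{r,u},{s,u},{u,v},{p,s,u},{p,u,v},{r,u,v},{t,u,v}} W34={{s},{p,s},{s,u},{t,v},{p,s,u},{t,u,v}}
  W123={{p,s},{p,s,u}} W124={{p,s},{p,s,u},{p,u,v}} W134={{p,s},{p,s,u}} W234={{s},{p,s},{s,u},{p,s,u},{t,u,v}}
  W1234={{p,s},{p,s,u}}
C dims 4,6,4,1; δ0: rk 3, SNF 1^3; δ1: rk 3, SNF 1^3; δ2: rk 1, SNF 1^1
degree 0: 4−3−0 = 1 → Ȟ^0 ≅ Z
degree 1: 6−3−3 = 0 → Ȟ^1 ≅ 0
degree 2: 4−1−3 = 0 → Ȟ^2 ≅ 0

Ȟ^0 = Z,  Ȟ^1 = 0,  Ȟ^2 = 0


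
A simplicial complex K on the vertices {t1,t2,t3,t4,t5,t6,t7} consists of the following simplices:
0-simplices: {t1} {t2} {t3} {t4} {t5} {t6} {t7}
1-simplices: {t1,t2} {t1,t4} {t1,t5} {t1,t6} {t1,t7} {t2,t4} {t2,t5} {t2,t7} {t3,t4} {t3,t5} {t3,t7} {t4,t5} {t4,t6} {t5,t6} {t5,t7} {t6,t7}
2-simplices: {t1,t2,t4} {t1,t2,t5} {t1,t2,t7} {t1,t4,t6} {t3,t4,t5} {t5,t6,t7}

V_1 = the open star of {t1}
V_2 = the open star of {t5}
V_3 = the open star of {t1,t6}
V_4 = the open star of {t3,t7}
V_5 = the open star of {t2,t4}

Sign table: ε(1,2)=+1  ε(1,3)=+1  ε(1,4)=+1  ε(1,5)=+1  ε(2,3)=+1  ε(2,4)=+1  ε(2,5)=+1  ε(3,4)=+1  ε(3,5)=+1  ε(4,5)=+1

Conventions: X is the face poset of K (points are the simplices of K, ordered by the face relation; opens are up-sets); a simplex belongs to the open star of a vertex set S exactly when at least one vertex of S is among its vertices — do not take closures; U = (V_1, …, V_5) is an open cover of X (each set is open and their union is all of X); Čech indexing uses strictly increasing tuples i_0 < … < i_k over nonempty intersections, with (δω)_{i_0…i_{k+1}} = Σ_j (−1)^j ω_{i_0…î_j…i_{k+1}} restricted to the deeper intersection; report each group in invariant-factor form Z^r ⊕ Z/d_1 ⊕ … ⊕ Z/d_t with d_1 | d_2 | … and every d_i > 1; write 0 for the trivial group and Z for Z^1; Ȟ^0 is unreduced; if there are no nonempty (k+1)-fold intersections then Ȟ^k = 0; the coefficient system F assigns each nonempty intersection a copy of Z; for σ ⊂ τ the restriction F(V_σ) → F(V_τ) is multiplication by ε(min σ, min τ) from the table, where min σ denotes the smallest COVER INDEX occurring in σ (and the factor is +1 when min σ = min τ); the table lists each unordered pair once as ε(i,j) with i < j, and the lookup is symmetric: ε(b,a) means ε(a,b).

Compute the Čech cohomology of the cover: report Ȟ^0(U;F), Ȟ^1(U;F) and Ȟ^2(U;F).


Ȟ^0(U;F) ≅ Z, Ȟ^1(U;F) ≅ 0, Ȟ^2(U;F) ≅ Z

nonempty overlaps:
  V1={{t1},{t1,t2},{t1,t4},{t1,t5},{t1,t6},{t1,t7},{t1,t2,t4},{t1,t2,t5},{t1,t2,t7},{t1,t4,t6}} V2={{t5},{t1,t5},{t2,t5},{t3,t5},{t4,t5},{t5,t6},{t5,t7},{t1,t2,t5},{t3,t4,t5},{t5,t6,t7}} V3={{t1},{t6},{t1,t2},{t1,t4},{t1,t5},{t1,t6},{t1,t7},{t4,t6},{t5,t6},{t6,t7},{t1,t2,t4},{t1,t2,t5},{t1,t2,t7},{t1,t4,t6},{t5,t6,t7}} V4={{t3},{t7},{t1,t7},{t2,t7},{t3,t4},{t3,t5},{t3,t7},{t5,t7},{t6,t7},{t1,t2,t7},{t3,t4,t5},{t5,t6,t7}} V5={{t2},{t4},{t1,t2},{t1,t4},{t2,t4},{t2,t5},{t2,t7},{t3,t4},{t4,t5},{t4,t6},{t1,t2,t4},{t1,t2,t5},{t1,t2,t7},{t1,t4,t6},{t3,t4,t5}}
  V12={{t1,t5},{t1,t2,t5}} V13={{t1},{t1,t2},{t1,t4},{t1,t5},{t1,t6},{t1,t7},{t1,t2,t4},{t1,t2,t5},{t1,t2,t7},{t1,t4,t6}} V14={{t1,t7},{t1,t2,t7}} V15={{t1,t2},{t1,t4},{t1,t2,t4},{t1,t2,t5},{t1,t2,t7},{t1,t4,t6}} V23={{t1,t5},{t5,t6},{t1,t2,t5},{t5,t6,t7}} V24={{t3,t5},{t5,t7},{t3,t4,t5},{t5,t6,t7}} V25={{t2,t5},{t4,t5},{t1,t2,t5},{t3,t4,t5}} V34={{t1,t7},{t6,t7},{t1,t2,t7},{t5,t6,t7}} V35={{t1,t2},{t1,t4},{t4,t6},{t1,t2,t4},{t1,t2,t5},{t1,t2,t7},{t1,t4,t6}} V45={{t2,t7},{t3,t4},{t1,t2,t7},{t3,t4,t5}}
  V123={{t1,t5},{t1,t2,t5}} V125={{t1,t2,t5}} V134={{t1,t7},{t1,t2,t7}} V135={{t1,t2},{t1,t4},{t1,t2,t4},{t1,t2,t5},{t1,t2,t7},{t1,t4,t6}} V145={{t1,t2,t7}} V234={{t5,t6,t7}} V235={{t1,t2,t5}} V245={{t3,t4,t5}} V345={{t1,t2,t7}}
  V1235={{t1,t2,t5}} V1345={{t1,t2,t7}}
C dims 5,10,9,2; δ0: rk 4, SNF 1^4; δ1: rk 6, SNF 1^6; δ2: rk 2, SNF 1^2
degree 0: 5−4−0 = 1 → Ȟ^0 ≅ Z
degree 1: 10−6−4 = 0 → Ȟ^1 ≅ 0
degree 2: 9−2−6 = 1 → Ȟ^2 ≅ Z


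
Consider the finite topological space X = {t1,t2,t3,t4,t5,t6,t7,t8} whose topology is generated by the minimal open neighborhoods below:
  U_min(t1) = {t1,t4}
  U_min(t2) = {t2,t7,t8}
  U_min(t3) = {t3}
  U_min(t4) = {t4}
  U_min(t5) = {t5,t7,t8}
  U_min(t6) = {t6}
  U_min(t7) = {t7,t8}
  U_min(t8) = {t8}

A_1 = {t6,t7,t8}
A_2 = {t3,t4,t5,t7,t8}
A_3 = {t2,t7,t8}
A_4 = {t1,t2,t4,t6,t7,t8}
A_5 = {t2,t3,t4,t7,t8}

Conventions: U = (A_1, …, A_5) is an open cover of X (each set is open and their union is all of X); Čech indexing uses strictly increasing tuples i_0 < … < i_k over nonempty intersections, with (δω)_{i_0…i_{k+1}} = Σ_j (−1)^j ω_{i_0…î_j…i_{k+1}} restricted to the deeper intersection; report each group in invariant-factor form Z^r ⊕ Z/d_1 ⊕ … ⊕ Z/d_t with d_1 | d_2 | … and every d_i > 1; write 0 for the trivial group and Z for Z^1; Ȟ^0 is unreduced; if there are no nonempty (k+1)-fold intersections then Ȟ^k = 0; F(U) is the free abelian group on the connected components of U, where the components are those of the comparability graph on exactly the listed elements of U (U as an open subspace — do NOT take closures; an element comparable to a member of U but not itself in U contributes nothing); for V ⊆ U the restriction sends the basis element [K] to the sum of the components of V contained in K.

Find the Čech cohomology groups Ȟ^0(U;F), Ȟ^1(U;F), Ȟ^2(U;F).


Ȟ^0(U;F) ≅ Z^4, Ȟ^1(U;F) ≅ 0 and Ȟ^2(U;F) ≅ 0

nonempty overlaps:
  A12={t7,t8} A13={t7,t8} A14={t6,t7,t8} A15={t7,t8} A23={t7,t8} A24={t4,t7,t8} A25={t3,t4,t7,t8} A34={t2,t7,t8} A35={t2,t7,t8} A45={t2,t4,t7,t8}
  A123={t7,t8} A124={t7,t8} A125={t7,t8} A134={t7,t8} A135={t7,t8} A145={t7,t8} A234={t7,t8} A235={t7,t8} A245={t4,t7,t8} A345={t2,t7,t8}
  A1234={t7,t8} A1235={t7,t8} A1245={t7,t8} A1345={t7,t8} A2345={t7,t8}
  A12345={t7,t8}
components per intersection:
  A1: {t6} {t7,t8}
  A2: {t3} {t4} {t5,t7,t8}
  A3: {t2,t7,t8}
  A4: {t1,t4} {t2,t7,t8} {t6}
  A5: {t2,t7,t8} {t3} {t4}
  A12: {t7,t8}
  A13: {t7,t8}
  A14: {t6} {t7,t8}
  A15: {t7,t8}
  A23: {t7,t8}
  A24: {t4} {t7,t8}
  A25: {t3} {t4} {t7,t8}
  A34: {t2,t7,t8}
  A35: {t2,t7,t8}
  A45: {t2,t7,t8} {t4}
  A123: {t7,t8}
  A124: {t7,t8}
  A125: {t7,t8}
  A134: {t7,t8}
  A135: {t7,t8}
  A145: {t7,t8}
  A234: {t7,t8}
  A235: {t7,t8}
  A245: {t4} {t7,t8}
  A345: {t2,t7,t8}
  A1234: {t7,t8}
  A1235: {t7,t8}
  A1245: {t7,t8}
  A1345: {t7,t8}
  A2345: {t7,t8}
  A12345: {t7,t8}
C dims 12,15,11,5; δ0: rk 8, SNF 1^8; δ1: rk 7, SNF 1^7; δ2: rk 4, SNF 1^4
degree 0: 12−8−0 = 4 → Ȟ^0 ≅ Z^4
degree 1: 15−7−8 = 0 → Ȟ^1 ≅ 0
degree 2: 11−4−7 = 0 → Ȟ^2 ≅ 0


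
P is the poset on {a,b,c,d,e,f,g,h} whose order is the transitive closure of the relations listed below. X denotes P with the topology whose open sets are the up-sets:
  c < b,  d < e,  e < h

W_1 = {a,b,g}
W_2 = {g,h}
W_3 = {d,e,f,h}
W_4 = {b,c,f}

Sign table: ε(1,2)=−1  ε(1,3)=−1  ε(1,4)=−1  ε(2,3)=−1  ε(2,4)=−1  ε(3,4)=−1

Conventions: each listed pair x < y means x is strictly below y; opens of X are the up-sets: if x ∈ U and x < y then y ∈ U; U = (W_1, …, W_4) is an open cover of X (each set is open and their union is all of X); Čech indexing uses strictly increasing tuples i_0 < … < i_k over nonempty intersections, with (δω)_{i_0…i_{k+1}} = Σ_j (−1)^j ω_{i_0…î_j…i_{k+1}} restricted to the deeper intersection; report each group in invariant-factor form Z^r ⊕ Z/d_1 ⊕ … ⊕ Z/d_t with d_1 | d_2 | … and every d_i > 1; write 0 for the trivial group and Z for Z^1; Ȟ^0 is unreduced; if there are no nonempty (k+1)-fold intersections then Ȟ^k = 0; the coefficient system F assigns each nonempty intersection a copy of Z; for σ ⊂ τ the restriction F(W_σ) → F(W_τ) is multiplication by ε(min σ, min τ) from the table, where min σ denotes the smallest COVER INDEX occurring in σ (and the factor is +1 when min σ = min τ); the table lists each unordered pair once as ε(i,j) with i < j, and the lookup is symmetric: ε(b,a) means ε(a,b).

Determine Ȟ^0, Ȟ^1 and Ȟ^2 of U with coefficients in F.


Ȟ^0 = Z; Ȟ^1 = Z; Ȟ^2 = 0

nonempty overlaps:
  W12={g} W14={b} W23={h} W34={f}
C dims 4,4; δ0: rk 3, SNF 1^3
degree 0: 4−3−0 = 1 → Ȟ^0 ≅ Z
degree 1: 4−0−3 = 1 → Ȟ^1 ≅ Z
degree 2: 0−0−0 = 0 → Ȟ^2 ≅ 0


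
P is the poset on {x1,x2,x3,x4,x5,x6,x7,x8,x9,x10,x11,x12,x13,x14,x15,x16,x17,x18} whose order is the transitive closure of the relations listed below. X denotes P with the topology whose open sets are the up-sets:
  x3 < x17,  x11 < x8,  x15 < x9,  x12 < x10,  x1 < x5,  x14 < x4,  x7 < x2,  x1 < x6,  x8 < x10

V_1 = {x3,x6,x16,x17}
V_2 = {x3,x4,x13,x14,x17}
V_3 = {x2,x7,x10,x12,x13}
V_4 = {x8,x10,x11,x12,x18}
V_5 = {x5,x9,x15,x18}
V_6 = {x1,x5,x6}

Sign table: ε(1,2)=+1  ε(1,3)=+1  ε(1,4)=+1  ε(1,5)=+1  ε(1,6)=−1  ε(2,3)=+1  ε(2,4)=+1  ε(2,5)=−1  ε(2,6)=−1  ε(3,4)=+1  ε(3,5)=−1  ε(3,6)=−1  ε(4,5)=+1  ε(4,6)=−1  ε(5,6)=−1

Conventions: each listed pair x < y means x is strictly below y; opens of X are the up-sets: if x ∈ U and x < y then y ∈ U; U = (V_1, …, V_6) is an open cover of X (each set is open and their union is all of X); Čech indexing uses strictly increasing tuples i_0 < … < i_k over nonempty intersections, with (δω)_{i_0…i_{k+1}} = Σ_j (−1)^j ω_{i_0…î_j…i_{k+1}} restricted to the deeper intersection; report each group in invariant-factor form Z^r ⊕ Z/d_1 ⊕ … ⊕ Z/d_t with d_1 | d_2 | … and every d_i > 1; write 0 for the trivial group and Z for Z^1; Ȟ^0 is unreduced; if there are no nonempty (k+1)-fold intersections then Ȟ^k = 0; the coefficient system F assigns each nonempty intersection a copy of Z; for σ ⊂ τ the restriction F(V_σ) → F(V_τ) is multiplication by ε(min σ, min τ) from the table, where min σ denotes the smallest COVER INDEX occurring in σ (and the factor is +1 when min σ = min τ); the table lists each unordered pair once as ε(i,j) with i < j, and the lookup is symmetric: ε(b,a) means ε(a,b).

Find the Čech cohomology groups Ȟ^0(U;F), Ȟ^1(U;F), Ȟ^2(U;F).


intersection data:
  V12={x3,x17} V16={x6} V23={x13} V34={x10,x12} V45={x18} V56={x5}
C dims 6,6; δ0: rk 5, SNF 1^5
Ȟ^0 = (6 − 5) − 0 = 1, so Ȟ^0 ≅ Z
Ȟ^1 = (6 − 0) − 5 = 1, so Ȟ^1 ≅ Z
Ȟ^2 = (0 − 0) − 0 = 0, so Ȟ^2 ≅ 0

Ȟ^0(U;F) ≅ Z, Ȟ^1(U;F) ≅ Z, Ȟ^2(U;F) ≅ 0


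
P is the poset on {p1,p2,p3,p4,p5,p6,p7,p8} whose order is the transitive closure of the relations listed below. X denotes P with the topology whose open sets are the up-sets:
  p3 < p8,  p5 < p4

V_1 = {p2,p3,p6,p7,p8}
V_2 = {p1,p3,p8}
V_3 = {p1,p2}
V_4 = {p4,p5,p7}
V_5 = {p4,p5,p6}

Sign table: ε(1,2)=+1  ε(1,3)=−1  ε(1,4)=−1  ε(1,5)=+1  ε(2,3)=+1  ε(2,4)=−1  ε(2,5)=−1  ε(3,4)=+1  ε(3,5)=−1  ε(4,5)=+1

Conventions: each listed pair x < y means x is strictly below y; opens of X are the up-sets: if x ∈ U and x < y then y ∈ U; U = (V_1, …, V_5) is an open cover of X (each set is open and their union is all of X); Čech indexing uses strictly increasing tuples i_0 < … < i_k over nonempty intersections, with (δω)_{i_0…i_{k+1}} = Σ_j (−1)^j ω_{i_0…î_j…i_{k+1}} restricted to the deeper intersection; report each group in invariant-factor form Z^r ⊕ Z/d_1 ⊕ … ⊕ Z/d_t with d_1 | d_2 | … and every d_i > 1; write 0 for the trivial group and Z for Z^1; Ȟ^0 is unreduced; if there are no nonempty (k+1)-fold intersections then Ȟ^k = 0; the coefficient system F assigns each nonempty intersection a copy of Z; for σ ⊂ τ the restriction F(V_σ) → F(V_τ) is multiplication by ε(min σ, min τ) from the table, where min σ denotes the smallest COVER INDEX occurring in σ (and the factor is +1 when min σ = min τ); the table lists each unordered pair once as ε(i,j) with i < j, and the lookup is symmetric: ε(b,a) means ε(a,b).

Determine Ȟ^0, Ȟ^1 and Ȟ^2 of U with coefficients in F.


nonempty intersections:
  V12={p3,p8} V13={p2} V14={p7} V15={p6} V23={p1} V45={p4,p5}
C dims 5,6; δ0: rk 5, SNF 1^4·2
Ȟ^0: (5−5)−0=0 ⇒ 0
Ȟ^1: (6−0)−5=1 plus torsion [2] ⇒ Z ⊕ Z/2
Ȟ^2: (0−0)−0=0 ⇒ 0

Ȟ^0 = 0, Ȟ^1 = Z ⊕ Z/2, Ȟ^2 = 0


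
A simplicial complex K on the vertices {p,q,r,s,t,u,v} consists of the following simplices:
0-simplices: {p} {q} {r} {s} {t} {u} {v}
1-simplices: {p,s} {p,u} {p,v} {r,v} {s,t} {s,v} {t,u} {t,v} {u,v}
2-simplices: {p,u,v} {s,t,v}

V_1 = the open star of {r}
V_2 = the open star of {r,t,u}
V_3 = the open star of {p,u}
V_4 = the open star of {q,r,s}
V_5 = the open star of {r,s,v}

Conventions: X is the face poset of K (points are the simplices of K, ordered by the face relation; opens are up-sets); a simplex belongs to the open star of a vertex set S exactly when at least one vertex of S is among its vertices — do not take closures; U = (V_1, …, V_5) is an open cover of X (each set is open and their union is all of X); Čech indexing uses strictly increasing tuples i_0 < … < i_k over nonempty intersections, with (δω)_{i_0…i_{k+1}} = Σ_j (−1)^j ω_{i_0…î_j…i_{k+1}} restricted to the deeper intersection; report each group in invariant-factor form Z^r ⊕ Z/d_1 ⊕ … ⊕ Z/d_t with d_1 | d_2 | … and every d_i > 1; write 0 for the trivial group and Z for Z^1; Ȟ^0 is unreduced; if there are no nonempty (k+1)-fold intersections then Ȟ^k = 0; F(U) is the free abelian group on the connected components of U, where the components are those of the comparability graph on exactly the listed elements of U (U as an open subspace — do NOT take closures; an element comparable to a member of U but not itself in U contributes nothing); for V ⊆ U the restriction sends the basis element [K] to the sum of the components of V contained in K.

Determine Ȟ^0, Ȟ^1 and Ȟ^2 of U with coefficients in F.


nonempty intersections:
  V1={{r},{r,v}} V2={{r},{t},{u},{p,u},{r,v},{s,t},{t,u},{t,v},{u,v},{p,u,v},{s,t,v}} V3={{p},{u},{p,s},{p,u},{p,v},{t,u},{u,v},{p,u,v}} V4={{q},{r},{s},{p,s},{r,v},{s,t},{s,v},{s,t,v}} V5={{r},{s},{v},{p,s},{p,v},{r,v},{s,t},{s,v},{t,v},{u,v},{p,u,v},{s,t,v}}
  V12={{r},{r,v}} V14={{r},{r,v}} V15={{r},{r,v}} V23={{u},{p,u},{t,u},{u,v},{p,u,v}} V24={{r},{r,v},{s,t},{s,t,v}} V25={{r},{r,v},{s,t},{t,v},{u,v},{p,u,v},{s,t,v}} V34={{p,s}} V35={{p,s},{p,v},{u,v},{p,u,v}} V45={{r},{s},{p,s},{r,v},{s,t},{s,v},{s,t,v}}
  V124={{r},{r,v}} V125={{r},{r,v}} V145={{r},{r,v}} V235={{u,v},{p,u,v}} V245={{r},{r,v},{s,t},{s,t,v}} V345={{p,s}}
  V1245={{r},{r,v}}
components per intersection:
  V1: {{r},{r,v}}
  V2: {{r},{r,v}} {{t},{u},{p,u},{s,t},{t,u},{t,v},{u,v},{p,u,v},{s,t,v}}
  V3: {{p},{u},{p,s},{p,u},{p,v},{t,u},{u,v},{p,u,v}}
  V4: {{q}} {{r},{r,v}} {{s},{p,s},{s,t},{s,v},{s,t,v}}
  V5: {{r},{s},{v},{p,s},{p,v},{r,v},{s,t},{s,v},{t,v},{u,v},{p,u,v},{s,t,v}}
  V12: {{r},{r,v}}
  V14: {{r},{r,v}}
  V15: {{r},{r,v}}
  V23: {{u},{p,u},{t,u},{u,v},{p,u,v}}
  V24: {{r},{r,v}} {{s,t},{s,t,v}}
  V25: {{r},{r,v}} {{s,t},{t,v},{s,t,v}} {{u,v},{p,u,v}}
  V34: {{p,s}}
  V35: {{p,s}} {{p,v},{u,v},{p,u,v}}
  V45: {{r},{r,v}} {{s},{p,s},{s,t},{s,v},{s,t,v}}
  V124: {{r},{r,v}}
  V125: {{r},{r,v}}
  V145: {{r},{r,v}}
  V235: {{u,v},{p,u,v}}
  V245: {{r},{r,v}} {{s,t},{s,t,v}}
  V345: {{p,s}}
  V1245: {{r},{r,v}}
C dims 8,14,7,1; δ0: rk 6, SNF 1^6; δ1: rk 6, SNF 1^6; δ2: rk 1, SNF 1^1
Ȟ^0: (8−6)−0=2 ⇒ Z^2
Ȟ^1: (14−6)−6=2 ⇒ Z^2
Ȟ^2: (7−1)−6=0 ⇒ 0

Ȟ^0 = Z^2,  Ȟ^1 = Z^2,  Ȟ^2 = 0


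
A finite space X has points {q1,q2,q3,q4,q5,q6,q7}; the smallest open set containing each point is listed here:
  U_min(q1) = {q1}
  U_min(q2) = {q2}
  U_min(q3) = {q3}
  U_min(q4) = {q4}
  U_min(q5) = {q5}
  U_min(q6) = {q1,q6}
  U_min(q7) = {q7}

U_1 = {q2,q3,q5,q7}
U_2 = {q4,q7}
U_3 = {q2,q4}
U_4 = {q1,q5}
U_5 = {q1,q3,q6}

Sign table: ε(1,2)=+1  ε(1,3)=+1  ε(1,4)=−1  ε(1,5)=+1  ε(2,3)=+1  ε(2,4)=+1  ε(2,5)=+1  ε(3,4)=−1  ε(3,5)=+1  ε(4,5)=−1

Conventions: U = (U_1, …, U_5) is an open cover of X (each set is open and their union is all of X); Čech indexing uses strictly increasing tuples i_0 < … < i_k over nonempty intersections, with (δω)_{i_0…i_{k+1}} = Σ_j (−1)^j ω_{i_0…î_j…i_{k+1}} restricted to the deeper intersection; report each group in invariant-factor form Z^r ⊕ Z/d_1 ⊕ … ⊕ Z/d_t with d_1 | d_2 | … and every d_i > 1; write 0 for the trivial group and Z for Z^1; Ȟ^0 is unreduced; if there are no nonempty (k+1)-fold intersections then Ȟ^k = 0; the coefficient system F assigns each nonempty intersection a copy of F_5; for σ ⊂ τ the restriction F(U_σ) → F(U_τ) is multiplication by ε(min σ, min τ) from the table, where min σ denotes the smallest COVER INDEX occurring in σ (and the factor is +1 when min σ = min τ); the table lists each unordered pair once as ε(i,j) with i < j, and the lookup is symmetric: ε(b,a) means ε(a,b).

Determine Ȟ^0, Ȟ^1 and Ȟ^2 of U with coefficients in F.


nonempty overlaps:
  U12={q7} U13={q2} U14={q5} U15={q3} U23={q4} U45={q1}
C dims 5,6; δ0: rk_F5 4
degree 0: 5−4−0 = 1 → Ȟ^0 ≅ Z/5
degree 1: 6−0−4 = 2 → Ȟ^1 ≅ Z/5 ⊕ Z/5
degree 2: 0−0−0 = 0 → Ȟ^2 ≅ 0

Ȟ^0 ≅ Z/5, Ȟ^1 ≅ Z/5 ⊕ Z/5 and Ȟ^2 ≅ 0


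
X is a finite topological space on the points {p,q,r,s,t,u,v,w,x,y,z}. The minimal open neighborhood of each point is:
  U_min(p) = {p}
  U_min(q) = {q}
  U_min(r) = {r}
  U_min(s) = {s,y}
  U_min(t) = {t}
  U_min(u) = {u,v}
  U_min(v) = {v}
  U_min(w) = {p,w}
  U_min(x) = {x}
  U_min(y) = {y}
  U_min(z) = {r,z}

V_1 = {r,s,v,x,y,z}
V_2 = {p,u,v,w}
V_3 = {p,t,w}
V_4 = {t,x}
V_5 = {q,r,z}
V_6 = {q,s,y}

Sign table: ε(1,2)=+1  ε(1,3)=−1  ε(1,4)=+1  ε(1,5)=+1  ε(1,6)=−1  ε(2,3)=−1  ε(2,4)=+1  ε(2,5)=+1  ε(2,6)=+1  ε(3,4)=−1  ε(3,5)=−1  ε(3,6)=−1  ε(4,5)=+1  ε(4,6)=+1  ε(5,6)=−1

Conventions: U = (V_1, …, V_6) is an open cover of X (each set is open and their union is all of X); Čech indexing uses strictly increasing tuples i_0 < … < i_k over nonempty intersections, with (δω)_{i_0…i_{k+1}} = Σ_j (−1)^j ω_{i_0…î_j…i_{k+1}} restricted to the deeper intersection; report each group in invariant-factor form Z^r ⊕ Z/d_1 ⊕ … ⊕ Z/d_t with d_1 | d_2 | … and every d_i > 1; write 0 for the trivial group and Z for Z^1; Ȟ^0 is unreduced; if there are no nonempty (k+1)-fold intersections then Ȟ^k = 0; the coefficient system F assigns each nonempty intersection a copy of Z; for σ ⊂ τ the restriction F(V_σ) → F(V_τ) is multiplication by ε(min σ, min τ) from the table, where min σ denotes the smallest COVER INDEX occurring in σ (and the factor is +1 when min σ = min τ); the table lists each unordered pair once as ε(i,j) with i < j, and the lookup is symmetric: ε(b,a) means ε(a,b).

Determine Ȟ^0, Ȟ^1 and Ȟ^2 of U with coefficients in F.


cover nerve:
  V12={v} V14={x} V15={r,z} V16={s,y} V23={p,w} V34={t} V56={q}
C dims 6,7; δ0: rk 5, SNF 1^5
Ȟ^0: (6−5)−0=1 ⇒ Z
Ȟ^1: (7−0)−5=2 ⇒ Z^2
Ȟ^2: (0−0)−0=0 ⇒ 0

Ȟ^0(U;F) ≅ Z, Ȟ^1(U;F) ≅ Z^2, Ȟ^2(U;F) ≅ 0


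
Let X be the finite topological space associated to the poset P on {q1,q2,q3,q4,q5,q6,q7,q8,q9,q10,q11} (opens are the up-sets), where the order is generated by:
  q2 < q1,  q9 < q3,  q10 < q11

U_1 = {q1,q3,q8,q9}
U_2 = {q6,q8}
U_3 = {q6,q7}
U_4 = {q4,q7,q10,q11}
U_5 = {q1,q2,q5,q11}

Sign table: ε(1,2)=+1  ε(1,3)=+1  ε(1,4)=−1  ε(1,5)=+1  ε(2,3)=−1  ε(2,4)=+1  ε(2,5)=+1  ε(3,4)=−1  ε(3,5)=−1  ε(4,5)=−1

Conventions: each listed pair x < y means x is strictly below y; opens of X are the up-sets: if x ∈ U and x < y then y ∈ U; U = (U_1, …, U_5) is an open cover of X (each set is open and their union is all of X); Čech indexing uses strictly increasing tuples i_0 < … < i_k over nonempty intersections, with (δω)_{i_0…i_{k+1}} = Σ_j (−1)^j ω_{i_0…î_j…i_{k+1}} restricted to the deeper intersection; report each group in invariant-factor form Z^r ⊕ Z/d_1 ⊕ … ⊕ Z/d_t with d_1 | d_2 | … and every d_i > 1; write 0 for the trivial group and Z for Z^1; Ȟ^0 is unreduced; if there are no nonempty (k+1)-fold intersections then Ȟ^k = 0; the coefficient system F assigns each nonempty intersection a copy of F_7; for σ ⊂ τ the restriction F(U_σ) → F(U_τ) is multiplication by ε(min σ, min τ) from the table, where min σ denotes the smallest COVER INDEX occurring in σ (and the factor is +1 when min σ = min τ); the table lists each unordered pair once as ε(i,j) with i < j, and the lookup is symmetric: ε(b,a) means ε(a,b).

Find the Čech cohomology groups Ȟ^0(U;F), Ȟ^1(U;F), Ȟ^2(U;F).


Ȟ^0 ≅ 0, Ȟ^1 ≅ 0 and Ȟ^2 ≅ 0

nonempty intersections:
  U12={q8} U15={q1} U23={q6} U34={q7} U45={q11}
C dims 5,5; δ0: rk_F7 5
Ȟ^0: (5−5)−0=0 ⇒ 0
Ȟ^1: (5−0)−5=0 ⇒ 0
Ȟ^2: (0−0)−0=0 ⇒ 0


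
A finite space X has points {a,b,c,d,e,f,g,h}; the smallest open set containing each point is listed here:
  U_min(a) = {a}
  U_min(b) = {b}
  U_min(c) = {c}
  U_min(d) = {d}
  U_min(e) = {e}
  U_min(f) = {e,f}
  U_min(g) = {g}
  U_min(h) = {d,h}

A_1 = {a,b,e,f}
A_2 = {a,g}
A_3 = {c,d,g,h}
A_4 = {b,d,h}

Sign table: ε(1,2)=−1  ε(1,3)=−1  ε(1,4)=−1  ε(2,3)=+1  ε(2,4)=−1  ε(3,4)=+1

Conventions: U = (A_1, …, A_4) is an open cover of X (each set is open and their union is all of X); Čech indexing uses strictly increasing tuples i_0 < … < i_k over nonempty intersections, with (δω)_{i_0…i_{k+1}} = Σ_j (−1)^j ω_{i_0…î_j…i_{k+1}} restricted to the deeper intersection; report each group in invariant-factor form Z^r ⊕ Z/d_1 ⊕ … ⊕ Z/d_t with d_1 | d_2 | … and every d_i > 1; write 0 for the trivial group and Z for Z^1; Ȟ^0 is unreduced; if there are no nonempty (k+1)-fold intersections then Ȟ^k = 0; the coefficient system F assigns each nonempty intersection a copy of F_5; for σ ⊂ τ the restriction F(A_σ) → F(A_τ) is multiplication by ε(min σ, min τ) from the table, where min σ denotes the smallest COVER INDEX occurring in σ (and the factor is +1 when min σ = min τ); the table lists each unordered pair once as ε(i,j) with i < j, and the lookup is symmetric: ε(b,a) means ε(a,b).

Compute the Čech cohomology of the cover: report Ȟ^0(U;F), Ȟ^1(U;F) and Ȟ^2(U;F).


Ȟ^0 ≅ Z/5, Ȟ^1 ≅ Z/5 and Ȟ^2 ≅ 0

cover nerve:
  A12={a} A14={b} A23={g} A34={d,h}
C dims 4,4; δ0: rk_F5 3
Ȟ^0: (4−3)−0=1 ⇒ Z/5
Ȟ^1: (4−0)−3=1 ⇒ Z/5
Ȟ^2: (0−0)−0=0 ⇒ 0


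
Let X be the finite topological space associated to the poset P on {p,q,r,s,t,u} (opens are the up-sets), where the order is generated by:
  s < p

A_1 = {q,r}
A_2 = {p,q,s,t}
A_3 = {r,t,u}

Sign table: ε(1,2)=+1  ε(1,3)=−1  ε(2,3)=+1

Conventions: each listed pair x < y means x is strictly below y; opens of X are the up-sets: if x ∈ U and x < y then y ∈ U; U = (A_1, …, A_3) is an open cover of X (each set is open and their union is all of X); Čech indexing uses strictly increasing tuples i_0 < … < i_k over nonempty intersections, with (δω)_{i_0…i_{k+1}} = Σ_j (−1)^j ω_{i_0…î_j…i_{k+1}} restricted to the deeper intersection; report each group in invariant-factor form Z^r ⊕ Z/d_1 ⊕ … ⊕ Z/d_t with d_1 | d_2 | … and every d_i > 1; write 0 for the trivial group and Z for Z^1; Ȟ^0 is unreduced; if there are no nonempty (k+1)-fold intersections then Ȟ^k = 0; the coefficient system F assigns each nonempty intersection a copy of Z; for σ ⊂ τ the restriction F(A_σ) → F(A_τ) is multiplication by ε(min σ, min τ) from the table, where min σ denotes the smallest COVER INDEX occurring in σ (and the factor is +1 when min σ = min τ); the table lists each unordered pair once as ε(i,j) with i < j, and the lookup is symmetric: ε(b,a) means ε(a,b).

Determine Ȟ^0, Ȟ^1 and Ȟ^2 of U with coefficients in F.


nerve of the cover:
  A12={q} A13={r} A23={t}
C dims 3,3; δ0: rk 3, SNF 1^2·2
Ȟ^0 = (3 − 3) − 0 = 0, so Ȟ^0 ≅ 0
Ȟ^1 = (3 − 0) − 3 = 0 plus torsion [2], so Ȟ^1 ≅ Z/2
Ȟ^2 = (0 − 0) − 0 = 0, so Ȟ^2 ≅ 0

Ȟ^0(U;F) ≅ 0, Ȟ^1(U;F) ≅ Z/2, Ȟ^2(U;F) ≅ 0


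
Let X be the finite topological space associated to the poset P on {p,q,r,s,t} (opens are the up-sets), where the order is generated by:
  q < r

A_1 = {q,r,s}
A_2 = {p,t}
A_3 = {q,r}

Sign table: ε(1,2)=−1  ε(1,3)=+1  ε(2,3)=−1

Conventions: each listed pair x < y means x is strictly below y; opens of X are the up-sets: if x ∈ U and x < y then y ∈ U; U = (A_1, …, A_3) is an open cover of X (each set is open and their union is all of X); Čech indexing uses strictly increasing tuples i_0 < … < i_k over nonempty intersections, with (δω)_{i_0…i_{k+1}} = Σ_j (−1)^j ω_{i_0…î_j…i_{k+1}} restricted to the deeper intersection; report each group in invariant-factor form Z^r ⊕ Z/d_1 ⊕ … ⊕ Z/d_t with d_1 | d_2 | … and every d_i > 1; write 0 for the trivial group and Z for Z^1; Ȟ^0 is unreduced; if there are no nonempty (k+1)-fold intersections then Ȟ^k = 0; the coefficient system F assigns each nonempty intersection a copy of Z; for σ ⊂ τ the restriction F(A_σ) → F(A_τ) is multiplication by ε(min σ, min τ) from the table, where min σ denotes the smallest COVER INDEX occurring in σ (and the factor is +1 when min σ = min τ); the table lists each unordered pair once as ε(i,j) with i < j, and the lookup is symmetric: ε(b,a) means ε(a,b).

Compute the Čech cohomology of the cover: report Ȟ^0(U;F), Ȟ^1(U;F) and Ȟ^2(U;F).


nonempty intersections:
  A13={q,r}
C dims 3,1; δ0: rk 1, SNF 1^1
Ȟ^0: (3−1)−0=2 ⇒ Z^2
Ȟ^1: (1−0)−1=0 ⇒ 0
Ȟ^2: (0−0)−0=0 ⇒ 0

Ȟ^0(U;F) ≅ Z^2; Ȟ^1(U;F) ≅ 0; Ȟ^2(U;F) ≅ 0


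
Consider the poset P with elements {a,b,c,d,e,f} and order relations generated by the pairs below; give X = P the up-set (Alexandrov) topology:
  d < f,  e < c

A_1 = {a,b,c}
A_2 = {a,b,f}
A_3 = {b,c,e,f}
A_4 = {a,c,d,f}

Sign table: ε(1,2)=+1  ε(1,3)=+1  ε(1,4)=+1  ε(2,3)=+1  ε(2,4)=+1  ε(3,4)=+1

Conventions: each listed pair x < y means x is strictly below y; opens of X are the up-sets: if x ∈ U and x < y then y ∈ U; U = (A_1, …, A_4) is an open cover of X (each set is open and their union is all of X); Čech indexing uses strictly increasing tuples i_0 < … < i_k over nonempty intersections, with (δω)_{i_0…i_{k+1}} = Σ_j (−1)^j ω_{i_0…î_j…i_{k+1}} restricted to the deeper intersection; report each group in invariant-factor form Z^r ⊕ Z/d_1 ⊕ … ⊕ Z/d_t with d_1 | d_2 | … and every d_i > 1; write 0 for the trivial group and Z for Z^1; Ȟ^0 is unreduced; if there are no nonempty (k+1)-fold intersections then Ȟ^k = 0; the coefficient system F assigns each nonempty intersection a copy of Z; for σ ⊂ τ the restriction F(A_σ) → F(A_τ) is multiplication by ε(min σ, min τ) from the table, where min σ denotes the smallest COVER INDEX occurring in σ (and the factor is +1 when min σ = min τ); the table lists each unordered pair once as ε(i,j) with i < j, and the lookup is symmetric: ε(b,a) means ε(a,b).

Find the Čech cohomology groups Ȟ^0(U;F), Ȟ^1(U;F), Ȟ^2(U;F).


nerve of the cover:
  A12={a,b} A13={b,c} A14={a,c} A23={b,f} A24={a,f} A34={c,f}
  A123={b} A124={a} A134={c} A234={f}
C dims 4,6,4; δ0: rk 3, SNF 1^3; δ1: rk 3, SNF 1^3
Ȟ^0 = (4 − 3) − 0 = 1, so Ȟ^0 ≅ Z
Ȟ^1 = (6 − 3) − 3 = 0, so Ȟ^1 ≅ 0
Ȟ^2 = (4 − 0) − 3 = 1, so Ȟ^2 ≅ Z

Ȟ^0 ≅ Z, Ȟ^1 ≅ 0, Ȟ^2 ≅ Z


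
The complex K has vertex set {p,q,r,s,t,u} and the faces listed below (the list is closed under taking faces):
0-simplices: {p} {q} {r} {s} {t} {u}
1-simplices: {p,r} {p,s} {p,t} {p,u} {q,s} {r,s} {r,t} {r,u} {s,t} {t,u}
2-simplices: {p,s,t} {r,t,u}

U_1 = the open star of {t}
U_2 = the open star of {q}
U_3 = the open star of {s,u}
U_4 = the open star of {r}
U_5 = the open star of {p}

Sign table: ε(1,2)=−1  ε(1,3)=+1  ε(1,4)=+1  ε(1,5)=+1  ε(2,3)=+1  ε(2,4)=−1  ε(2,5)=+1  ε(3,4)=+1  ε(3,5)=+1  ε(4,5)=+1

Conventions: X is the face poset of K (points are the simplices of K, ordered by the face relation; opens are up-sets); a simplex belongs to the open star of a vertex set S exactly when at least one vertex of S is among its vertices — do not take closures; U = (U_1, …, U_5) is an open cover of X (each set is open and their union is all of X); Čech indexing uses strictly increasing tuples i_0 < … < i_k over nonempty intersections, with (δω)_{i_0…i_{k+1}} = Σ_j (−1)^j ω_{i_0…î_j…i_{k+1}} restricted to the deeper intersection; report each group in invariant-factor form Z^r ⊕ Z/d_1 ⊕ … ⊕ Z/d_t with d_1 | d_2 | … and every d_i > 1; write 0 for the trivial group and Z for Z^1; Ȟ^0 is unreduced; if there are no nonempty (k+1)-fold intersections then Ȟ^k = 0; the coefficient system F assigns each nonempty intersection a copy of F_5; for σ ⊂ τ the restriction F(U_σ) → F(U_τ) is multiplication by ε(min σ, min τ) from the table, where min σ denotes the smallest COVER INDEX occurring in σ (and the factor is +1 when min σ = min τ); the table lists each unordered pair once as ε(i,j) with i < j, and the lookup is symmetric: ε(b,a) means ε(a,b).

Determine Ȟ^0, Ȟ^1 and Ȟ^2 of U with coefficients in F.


Ȟ^0 = Z/5, Ȟ^1 = Z/5 and Ȟ^2 = 0

nerve simplices:
  U1={{t},{p,t},{r,t},{s,t},{t,u},{p,s,t},{r,t,u}} U2={{q},{q,s}} U3={{s},{u},{p,s},{p,u},{q,s},{r,s},{r,u},{s,t},{t,u},{p,s,t},{r,t,u}} U4={{r},{p,r},{r,s},{r,t},{r,u},{r,t,u}} U5={{p},{p,r},{p,s},{p,t},{p,u},{p,s,t}}
  U13={{s,t},{t,u},{p,s,t},{r,t,u}} U14={{r,t},{r,t,u}} U15={{p,t},{p,s,t}} U23={{q,s}} U34={{r,s},{r,u},{r,t,u}} U35={{p,s},{p,u},{p,s,t}} U45={{p,r}}
  U134={{r,t,u}} U135={{p,s,t}}
C dims 5,7,2; δ0: rk_F5 4; δ1: rk_F5 2
degree 0: 5−4−0 = 1 → Ȟ^0 ≅ Z/5
degree 1: 7−2−4 = 1 → Ȟ^1 ≅ Z/5
degree 2: 2−0−2 = 0 → Ȟ^2 ≅ 0
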